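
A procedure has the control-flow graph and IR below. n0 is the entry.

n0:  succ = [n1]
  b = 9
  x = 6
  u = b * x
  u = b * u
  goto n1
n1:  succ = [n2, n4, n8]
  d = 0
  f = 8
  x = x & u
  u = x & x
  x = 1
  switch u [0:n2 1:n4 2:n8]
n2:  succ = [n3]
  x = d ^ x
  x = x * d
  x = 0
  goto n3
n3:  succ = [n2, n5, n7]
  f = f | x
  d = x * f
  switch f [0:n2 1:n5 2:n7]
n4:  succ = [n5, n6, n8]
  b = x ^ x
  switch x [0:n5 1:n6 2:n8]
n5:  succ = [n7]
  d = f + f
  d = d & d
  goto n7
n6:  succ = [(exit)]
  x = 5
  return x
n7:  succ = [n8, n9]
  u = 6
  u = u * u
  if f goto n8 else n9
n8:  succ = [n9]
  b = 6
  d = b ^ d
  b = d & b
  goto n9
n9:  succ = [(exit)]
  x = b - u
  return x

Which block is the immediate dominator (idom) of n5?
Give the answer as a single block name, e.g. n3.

idom tree: n1←n0 n2←n1 n3←n2 n4←n1 n5←n1 n6←n4 n7←n1 n8←n1 n9←n1
Dom at joins:
  n2: preds {n1,n3}: {n0,n1} ∩ {n0,n1,n2,n3} = {n0,n1}; idom=n1
  n5: preds {n3,n4}: {n0,n1,n2,n3} ∩ {n0,n1,n4} = {n0,n1}; idom=n1
  n7: preds {n3,n5}: {n0,n1,n2,n3} ∩ {n0,n1,n5} = {n0,n1}; idom=n1
  n8: preds {n1,n4,n7}: {n0,n1} ∩ {n0,n1,n4} ∩ {n0,n1,n7} = {n0,n1}; idom=n1
  n9: preds {n7,n8}: {n0,n1,n7} ∩ {n0,n1,n8} = {n0,n1}; idom=n1

idom(n5) = n1

Answer: n1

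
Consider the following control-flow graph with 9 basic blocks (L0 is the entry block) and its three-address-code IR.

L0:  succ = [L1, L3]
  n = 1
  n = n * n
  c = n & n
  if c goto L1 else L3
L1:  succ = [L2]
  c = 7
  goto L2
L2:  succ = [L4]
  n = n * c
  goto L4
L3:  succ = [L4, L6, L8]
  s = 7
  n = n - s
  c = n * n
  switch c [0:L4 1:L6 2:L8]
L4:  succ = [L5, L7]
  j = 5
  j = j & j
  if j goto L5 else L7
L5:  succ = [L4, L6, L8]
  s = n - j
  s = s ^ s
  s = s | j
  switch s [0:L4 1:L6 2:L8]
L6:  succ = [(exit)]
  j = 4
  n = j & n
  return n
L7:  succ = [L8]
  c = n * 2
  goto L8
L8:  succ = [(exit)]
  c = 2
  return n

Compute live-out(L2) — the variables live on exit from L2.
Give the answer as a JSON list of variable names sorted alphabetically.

Answer: ["n"]

Analysis:
def/use:
  L0: {c,n} / ∅
  L1: {c} / ∅
  L2: {n} / {c,n}
  L3: {c,n,s} / {n}
  L4: {j} / ∅
  L5: {s} / {j,n}
  L6: {j,n} / {n}
  L7: {c} / {n}
  L8: {c} / {n}

Live sets:
  L0: in=∅ out={n}
  L1: in={n} out={c,n}
  L2: in={c,n} out={n}
  L3: in={n} out={n}
  L4: in={n} out={j,n}
  L5: in={j,n} out={n}
  L6: in={n} out=∅
  L7: in={n} out={n}
  L8: in={n} out=∅

live-out(L2) = ["n"]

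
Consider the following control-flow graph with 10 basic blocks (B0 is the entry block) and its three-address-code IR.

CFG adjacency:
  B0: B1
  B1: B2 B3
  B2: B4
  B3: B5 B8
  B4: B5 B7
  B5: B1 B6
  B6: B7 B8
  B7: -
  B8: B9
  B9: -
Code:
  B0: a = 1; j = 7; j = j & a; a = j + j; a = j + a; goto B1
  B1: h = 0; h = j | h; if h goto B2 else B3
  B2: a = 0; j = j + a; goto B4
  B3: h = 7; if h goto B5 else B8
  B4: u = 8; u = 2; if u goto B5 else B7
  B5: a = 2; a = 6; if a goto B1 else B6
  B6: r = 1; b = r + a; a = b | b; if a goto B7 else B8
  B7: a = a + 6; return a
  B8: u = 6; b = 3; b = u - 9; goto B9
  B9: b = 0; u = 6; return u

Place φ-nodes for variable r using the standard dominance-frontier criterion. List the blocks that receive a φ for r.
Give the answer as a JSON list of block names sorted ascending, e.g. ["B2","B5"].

Answer: ["B7", "B8"]

Derivation:
idom tree: B1←B0 B2←B1 B3←B1 B4←B2 B5←B1 B6←B5 B7←B1 B8←B1 B9←B8
Join-block Dom:
  B1: preds {B0,B5}: {B0} ∩ {B0,B1,B5} = {B0}; idom=B0
  B5: preds {B3,B4}: {B0,B1,B3} ∩ {B0,B1,B2,B4} = {B0,B1}; idom=B1
  B7: preds {B4,B6}: {B0,B1,B2,B4} ∩ {B0,B1,B5,B6} = {B0,B1}; idom=B1
  B8: preds {B3,B6}: {B0,B1,B3} ∩ {B0,B1,B5,B6} = {B0,B1}; idom=B1

Frontier:
  B1←B0: walk · to B0
  B1←B5: walk B5→B1 to B0
  B5←B3: walk B3 to B1
  B5←B4: walk B4→B2 to B1
  B7←B4: walk B4→B2 to B1
  B7←B6: walk B6→B5 to B1
  B8←B3: walk B3 to B1
  B8←B6: walk B6→B5 to B1
  B0 → ∅
  B1 → {B1}
  B2 → {B5,B7}
  B3 → {B5,B8}
  B4 → {B5,B7}
  B5 → {B1,B7,B8}
  B6 → {B7,B8}
  B7 → ∅
  B8 → ∅
  B9 → ∅

φ for r: defs {B6}
  DF⁺ = {B7,B8}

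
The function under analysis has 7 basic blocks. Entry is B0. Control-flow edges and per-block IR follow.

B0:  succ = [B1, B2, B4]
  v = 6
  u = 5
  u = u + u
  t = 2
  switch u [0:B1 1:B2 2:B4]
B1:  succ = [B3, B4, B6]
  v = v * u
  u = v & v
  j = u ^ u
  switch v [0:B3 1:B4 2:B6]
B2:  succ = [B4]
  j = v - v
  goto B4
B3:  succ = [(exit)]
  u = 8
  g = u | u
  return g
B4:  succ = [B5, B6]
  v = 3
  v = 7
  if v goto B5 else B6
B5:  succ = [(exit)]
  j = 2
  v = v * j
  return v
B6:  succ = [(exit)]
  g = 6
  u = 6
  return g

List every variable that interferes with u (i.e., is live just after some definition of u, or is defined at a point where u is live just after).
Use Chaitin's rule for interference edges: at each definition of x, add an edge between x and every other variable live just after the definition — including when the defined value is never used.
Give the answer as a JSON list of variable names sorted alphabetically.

Block summaries:
  B0: def={t,u,v} ue=∅
  B1: def={j,u,v} ue={u,v}
  B2: def={j} ue={v}
  B3: def={g,u} ue=∅
  B4: def={v} ue=∅
  B5: def={j,v} ue={v}
  B6: def={g,u} ue=∅

Backward fixpoint:
  B0: in=∅ out={u,v}
  B1: in={u,v} out=∅
  B2: in={v} out=∅
  B3: in=∅ out=∅
  B4: in=∅ out={v}
  B5: in={v} out=∅
  B6: in=∅ out=∅

Conflict graph:
  g↔{u}
  j↔{v}
  t↔{u,v}
  u↔{g,t,v}
  v↔{j,t,u}

N(u) = ["g", "t", "v"]

Answer: ["g", "t", "v"]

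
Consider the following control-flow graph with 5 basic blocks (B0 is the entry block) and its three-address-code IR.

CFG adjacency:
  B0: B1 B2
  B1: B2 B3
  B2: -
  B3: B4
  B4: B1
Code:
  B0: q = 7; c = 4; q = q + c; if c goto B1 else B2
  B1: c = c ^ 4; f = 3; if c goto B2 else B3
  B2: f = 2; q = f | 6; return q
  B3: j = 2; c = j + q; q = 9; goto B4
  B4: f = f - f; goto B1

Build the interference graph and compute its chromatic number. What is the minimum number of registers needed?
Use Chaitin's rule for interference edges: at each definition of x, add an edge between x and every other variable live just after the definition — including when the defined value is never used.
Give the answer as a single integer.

Block summaries:
  B0 def {c,q} use ∅
  B1 def {c,f} use {c}
  B2 def {f,q} use ∅
  B3 def {c,j,q} use {q}
  B4 def {f} use {f}

Backward fixpoint:
  live B0: ∅→{c,q}
  live B1: {c,q}→{f,q}
  live B2: ∅→∅
  live B3: {f,q}→{c,f,q}
  live B4: {c,f,q}→{c,q}

Conflict graph:
  c — {f,q}
  f — {c,j,q}
  j — {f,q}
  q — {c,f,j}

Colouring:
  {c,f,q} pairwise interfere (3-clique) ⇒ χ ≥ 3
  3-colouring: R0={f}  R1={q}  R2={c,j}
  χ = 3

Answer: 3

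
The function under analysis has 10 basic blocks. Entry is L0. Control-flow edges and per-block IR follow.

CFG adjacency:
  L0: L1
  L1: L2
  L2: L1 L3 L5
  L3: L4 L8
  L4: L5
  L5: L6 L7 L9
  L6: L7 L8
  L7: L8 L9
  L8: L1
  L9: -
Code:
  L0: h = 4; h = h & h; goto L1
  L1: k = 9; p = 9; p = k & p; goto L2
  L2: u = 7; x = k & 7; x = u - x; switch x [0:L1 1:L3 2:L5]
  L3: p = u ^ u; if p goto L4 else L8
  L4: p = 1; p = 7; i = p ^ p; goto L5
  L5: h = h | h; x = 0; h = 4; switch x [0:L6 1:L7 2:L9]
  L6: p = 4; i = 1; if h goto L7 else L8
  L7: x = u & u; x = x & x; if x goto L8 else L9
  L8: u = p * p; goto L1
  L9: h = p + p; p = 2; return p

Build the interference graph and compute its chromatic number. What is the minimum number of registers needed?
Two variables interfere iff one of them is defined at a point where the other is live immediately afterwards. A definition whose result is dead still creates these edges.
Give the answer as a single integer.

Answer: 4

Derivation:
Per-block:
  L0 def {h} use ∅
  L1 def {k,p} use ∅
  L2 def {u,x} use {k}
  L3 def {p} use {u}
  L4 def {i,p} use ∅
  L5 def {h,x} use {h}
  L6 def {i,p} use {h}
  L7 def {x} use {u}
  L8 def {u} use {p}
  L9 def {h,p} use {p}

Backward fixpoint:
  L0: in=∅ out={h}
  L1: in={h} out={h,k,p}
  L2: in={h,k,p} out={h,p,u}
  L3: in={h,u} out={h,p,u}
  L4: in={h,u} out={h,p,u}
  L5: in={h,p,u} out={h,p,u}
  L6: in={h,u} out={h,p,u}
  L7: in={h,p,u} out={h,p}
  L8: in={h,p} out={h}
  L9: in={p} out=∅

Interfere edges:
  h↔{i,k,p,u,x}
  i↔{h,p,u}
  k↔{h,p,u}
  p↔{h,i,k,u,x}
  u↔{h,i,k,p,x}
  x↔{h,p,u}

Chromatic number:
  {h,i,p,u} pairwise interfere (4-clique) ⇒ χ ≥ 4
  4-colouring: R0={h}  R1={p}  R2={u}  R3={i,k,x}
  χ = 4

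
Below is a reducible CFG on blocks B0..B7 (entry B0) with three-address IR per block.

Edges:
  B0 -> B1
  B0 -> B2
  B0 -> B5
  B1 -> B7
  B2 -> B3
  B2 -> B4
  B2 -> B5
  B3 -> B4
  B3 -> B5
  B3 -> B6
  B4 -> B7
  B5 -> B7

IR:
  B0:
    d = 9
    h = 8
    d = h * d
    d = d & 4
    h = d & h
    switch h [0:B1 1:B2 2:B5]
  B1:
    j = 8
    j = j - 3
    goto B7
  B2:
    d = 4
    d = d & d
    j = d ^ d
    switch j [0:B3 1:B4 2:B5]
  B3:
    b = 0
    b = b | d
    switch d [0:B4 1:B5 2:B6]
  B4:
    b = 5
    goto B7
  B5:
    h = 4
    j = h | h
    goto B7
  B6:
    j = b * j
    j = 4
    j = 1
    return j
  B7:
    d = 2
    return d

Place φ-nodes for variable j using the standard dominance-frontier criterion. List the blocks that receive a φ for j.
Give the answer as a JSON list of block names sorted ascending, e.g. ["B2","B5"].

Answer: ["B5", "B7"]

Analysis:
idom tree: B1←B0 B2←B0 B3←B2 B4←B2 B5←B0 B6←B3 B7←B0
Dom∩ at merges:
  B4: preds {B2,B3}: {B0,B2} ∩ {B0,B2,B3} = {B0,B2}; idom=B2
  B5: preds {B0,B2,B3}: {B0} ∩ {B0,B2} ∩ {B0,B2,B3} = {B0}; idom=B0
  B7: preds {B1,B4,B5}: {B0,B1} ∩ {B0,B2,B4} ∩ {B0,B5} = {B0}; idom=B0

DF walk-up:
  join B4 pred B2: · stop@B2
  join B4 pred B3: B3 stop@B2
  join B5 pred B0: · stop@B0
  join B5 pred B2: B2 stop@B0
  join B5 pred B3: B3→B2 stop@B0
  join B7 pred B1: B1 stop@B0
  join B7 pred B4: B4→B2 stop@B0
  join B7 pred B5: B5 stop@B0
  B0 → ∅
  B1 → {B7}
  B2 → {B5,B7}
  B3 → {B4,B5}
  B4 → {B7}
  B5 → {B7}
  B6 → ∅
  B7 → ∅

φ for j: defs {B1,B2,B5,B6}
  DF⁺ = {B5,B7}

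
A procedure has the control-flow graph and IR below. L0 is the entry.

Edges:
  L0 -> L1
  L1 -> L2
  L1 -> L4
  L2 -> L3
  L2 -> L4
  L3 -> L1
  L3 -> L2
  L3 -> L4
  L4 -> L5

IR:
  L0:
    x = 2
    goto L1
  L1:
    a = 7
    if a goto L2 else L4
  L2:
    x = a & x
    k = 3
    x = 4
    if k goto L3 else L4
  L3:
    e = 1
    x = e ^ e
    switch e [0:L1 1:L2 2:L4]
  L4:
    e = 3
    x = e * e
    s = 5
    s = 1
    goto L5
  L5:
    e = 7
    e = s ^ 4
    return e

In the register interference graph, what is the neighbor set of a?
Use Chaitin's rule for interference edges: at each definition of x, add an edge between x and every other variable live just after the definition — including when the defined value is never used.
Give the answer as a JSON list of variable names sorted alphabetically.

Per-block:
  L0: def={x} ue=∅
  L1: def={a} ue=∅
  L2: def={k,x} ue={a,x}
  L3: def={e,x} ue=∅
  L4: def={e,s,x} ue=∅
  L5: def={e} ue={s}

Backward fixpoint:
  live L0: ∅→{x}
  live L1: {x}→{a,x}
  live L2: {a,x}→{a}
  live L3: {a}→{a,x}
  live L4: ∅→{s}
  live L5: {s}→∅

Conflict graph:
  a↔{e,k,x}
  e↔{a,s,x}
  k↔{a,x}
  s↔{e}
  x↔{a,e,k}

N(a) = ["e", "k", "x"]

Answer: ["e", "k", "x"]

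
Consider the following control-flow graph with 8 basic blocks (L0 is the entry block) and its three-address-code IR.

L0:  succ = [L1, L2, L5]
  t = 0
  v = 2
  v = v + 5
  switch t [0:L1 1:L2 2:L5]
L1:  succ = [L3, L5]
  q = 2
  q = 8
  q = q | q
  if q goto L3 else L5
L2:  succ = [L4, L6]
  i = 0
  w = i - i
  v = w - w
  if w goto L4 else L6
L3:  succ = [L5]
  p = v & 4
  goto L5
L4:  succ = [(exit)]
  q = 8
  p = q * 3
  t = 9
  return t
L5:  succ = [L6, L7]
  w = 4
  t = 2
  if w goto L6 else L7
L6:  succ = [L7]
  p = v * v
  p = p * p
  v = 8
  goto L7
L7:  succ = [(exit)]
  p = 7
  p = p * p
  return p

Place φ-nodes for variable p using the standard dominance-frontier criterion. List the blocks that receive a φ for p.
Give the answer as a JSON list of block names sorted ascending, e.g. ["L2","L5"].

Answer: ["L5", "L6", "L7"]

Analysis:
idom tree: L1←L0 L2←L0 L3←L1 L4←L2 L5←L0 L6←L0 L7←L0
Dom∩ at merges:
  L5: preds {L0,L1,L3}: {L0} ∩ {L0,L1} ∩ {L0,L1,L3} = {L0}; idom=L0
  L6: preds {L2,L5}: {L0,L2} ∩ {L0,L5} = {L0}; idom=L0
  L7: preds {L5,L6}: {L0,L5} ∩ {L0,L6} = {L0}; idom=L0

DF walk-up:
  L5←L0: walk · to L0
  L5←L1: walk L1 to L0
  L5←L3: walk L3→L1 to L0
  L6←L2: walk L2 to L0
  L6←L5: walk L5 to L0
  L7←L5: walk L5 to L0
  L7←L6: walk L6 to L0
  DF(L0)=∅
  DF(L1)={L5}
  DF(L2)={L6}
  DF(L3)={L5}
  DF(L4)=∅
  DF(L5)={L6,L7}
  DF(L6)={L7}
  DF(L7)=∅

φ for p: defs {L3,L4,L6,L7}
  DF⁺ = {L5,L6,L7}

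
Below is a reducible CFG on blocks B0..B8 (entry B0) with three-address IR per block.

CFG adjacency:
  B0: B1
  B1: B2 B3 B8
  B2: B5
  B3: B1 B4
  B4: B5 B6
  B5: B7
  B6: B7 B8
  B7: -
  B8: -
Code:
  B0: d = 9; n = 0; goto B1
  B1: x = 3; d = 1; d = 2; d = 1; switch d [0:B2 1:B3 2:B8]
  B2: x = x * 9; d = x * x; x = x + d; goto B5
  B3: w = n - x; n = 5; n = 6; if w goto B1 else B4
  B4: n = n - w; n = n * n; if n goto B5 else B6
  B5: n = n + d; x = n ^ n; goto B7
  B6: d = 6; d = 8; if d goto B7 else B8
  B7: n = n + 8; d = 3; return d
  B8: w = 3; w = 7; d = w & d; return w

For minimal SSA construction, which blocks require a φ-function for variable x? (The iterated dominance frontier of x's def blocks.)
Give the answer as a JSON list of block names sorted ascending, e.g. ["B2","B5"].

Answer: ["B1", "B5", "B7"]

Derivation:
idom tree: B1←B0 B2←B1 B3←B1 B4←B3 B5←B1 B6←B4 B7←B1 B8←B1
Dom∩ at merges:
  B1: preds {B0,B3}: {B0} ∩ {B0,B1,B3} = {B0}; idom=B0
  B5: preds {B2,B4}: {B0,B1,B2} ∩ {B0,B1,B3,B4} = {B0,B1}; idom=B1
  B7: preds {B5,B6}: {B0,B1,B5} ∩ {B0,B1,B3,B4,B6} = {B0,B1}; idom=B1
  B8: preds {B1,B6}: {B0,B1} ∩ {B0,B1,B3,B4,B6} = {B0,B1}; idom=B1

Frontier:
  join B1 pred B0: · stop@B0
  join B1 pred B3: B3→B1 stop@B0
  join B5 pred B2: B2 stop@B1
  join B5 pred B4: B4→B3 stop@B1
  join B7 pred B5: B5 stop@B1
  join B7 pred B6: B6→B4→B3 stop@B1
  join B8 pred B1: · stop@B1
  join B8 pred B6: B6→B4→B3 stop@B1
  DF(B0)=∅
  DF(B1)={B1}
  DF(B2)={B5}
  DF(B3)={B1,B5,B7,B8}
  DF(B4)={B5,B7,B8}
  DF(B5)={B7}
  DF(B6)={B7,B8}
  DF(B7)=∅
  DF(B8)=∅

φ for x: defs {B1,B2,B5}
  DF⁺ = {B1,B5,B7}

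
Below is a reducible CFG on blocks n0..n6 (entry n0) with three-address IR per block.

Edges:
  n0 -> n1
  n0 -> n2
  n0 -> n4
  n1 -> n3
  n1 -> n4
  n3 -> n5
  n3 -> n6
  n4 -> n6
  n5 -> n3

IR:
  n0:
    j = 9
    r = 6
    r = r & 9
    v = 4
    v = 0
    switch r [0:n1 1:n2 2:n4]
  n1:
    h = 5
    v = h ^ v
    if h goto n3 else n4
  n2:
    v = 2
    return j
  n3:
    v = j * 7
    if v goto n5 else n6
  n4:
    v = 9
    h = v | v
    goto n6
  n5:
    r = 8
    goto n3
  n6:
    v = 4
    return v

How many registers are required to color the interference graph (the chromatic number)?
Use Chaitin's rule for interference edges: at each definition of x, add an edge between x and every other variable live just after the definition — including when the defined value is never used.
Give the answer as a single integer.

Answer: 3

Analysis:
Per-block:
  n0: {j,r,v} / ∅
  n1: {h,v} / {v}
  n2: {v} / {j}
  n3: {v} / {j}
  n4: {h,v} / ∅
  n5: {r} / ∅
  n6: {v} / ∅

Backward fixpoint:
  n0: in=∅ out={j,v}
  n1: in={j,v} out={j}
  n2: in={j} out=∅
  n3: in={j} out={j}
  n4: in=∅ out=∅
  n5: in={j} out={j}
  n6: in=∅ out=∅

Interference:
  h: {j,v}
  j: {h,r,v}
  r: {j,v}
  v: {h,j,r}

Registers:
  {h,j,v} pairwise interfere (3-clique) ⇒ χ ≥ 3
  assign h→r2 j→r0 r→r2 v→r1 — no edge inside a register ⇒ χ ≤ 3
  χ = 3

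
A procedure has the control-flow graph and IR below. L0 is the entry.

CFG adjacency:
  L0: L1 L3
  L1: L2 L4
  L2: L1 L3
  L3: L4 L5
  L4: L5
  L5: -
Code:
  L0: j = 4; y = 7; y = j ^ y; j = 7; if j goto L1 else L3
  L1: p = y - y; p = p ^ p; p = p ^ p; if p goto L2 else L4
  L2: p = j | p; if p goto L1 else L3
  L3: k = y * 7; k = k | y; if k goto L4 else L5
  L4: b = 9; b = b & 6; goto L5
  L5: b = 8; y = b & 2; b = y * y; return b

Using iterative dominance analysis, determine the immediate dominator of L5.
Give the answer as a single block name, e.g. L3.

Answer: L0

Analysis:
idom tree: L1←L0 L2←L1 L3←L0 L4←L0 L5←L0
Dom at joins:
  L1: preds {L0,L2}: {L0} ∩ {L0,L1,L2} = {L0}; idom=L0
  L3: preds {L0,L2}: {L0} ∩ {L0,L1,L2} = {L0}; idom=L0
  L4: preds {L1,L3}: {L0,L1} ∩ {L0,L3} = {L0}; idom=L0
  L5: preds {L3,L4}: {L0,L3} ∩ {L0,L4} = {L0}; idom=L0

idom(L5) = L0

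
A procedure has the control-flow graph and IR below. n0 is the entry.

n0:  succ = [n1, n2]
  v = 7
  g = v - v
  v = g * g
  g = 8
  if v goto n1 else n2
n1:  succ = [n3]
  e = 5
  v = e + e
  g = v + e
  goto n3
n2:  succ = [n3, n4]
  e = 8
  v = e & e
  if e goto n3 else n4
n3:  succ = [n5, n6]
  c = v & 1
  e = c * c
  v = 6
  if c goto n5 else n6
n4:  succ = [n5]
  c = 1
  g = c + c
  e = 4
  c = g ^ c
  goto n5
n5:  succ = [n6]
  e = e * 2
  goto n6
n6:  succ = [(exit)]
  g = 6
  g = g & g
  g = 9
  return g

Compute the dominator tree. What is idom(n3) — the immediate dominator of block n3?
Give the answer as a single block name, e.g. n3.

Answer: n0

Analysis:
idom tree: n1←n0 n2←n0 n3←n0 n4←n2 n5←n0 n6←n0
Join-block Dom:
  n3: preds {n1,n2}: {n0,n1} ∩ {n0,n2} = {n0}; idom=n0
  n5: preds {n3,n4}: {n0,n3} ∩ {n0,n2,n4} = {n0}; idom=n0
  n6: preds {n3,n5}: {n0,n3} ∩ {n0,n5} = {n0}; idom=n0

idom(n3) = n0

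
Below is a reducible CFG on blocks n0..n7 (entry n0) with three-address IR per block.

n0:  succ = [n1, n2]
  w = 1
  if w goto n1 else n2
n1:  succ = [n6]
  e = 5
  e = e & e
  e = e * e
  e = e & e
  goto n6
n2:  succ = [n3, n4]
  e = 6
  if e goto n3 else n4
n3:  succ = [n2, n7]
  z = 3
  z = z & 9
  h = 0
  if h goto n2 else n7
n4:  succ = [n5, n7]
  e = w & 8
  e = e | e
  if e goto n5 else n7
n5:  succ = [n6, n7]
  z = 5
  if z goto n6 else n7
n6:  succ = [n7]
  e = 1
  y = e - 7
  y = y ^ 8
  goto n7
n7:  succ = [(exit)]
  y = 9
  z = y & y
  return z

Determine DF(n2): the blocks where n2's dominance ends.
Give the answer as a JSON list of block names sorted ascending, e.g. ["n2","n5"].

Answer: ["n2", "n6", "n7"]

Derivation:
idom tree: n1←n0 n2←n0 n3←n2 n4←n2 n5←n4 n6←n0 n7←n0
Join-block Dom:
  n2: preds {n0,n3}: {n0} ∩ {n0,n2,n3} = {n0}; idom=n0
  n6: preds {n1,n5}: {n0,n1} ∩ {n0,n2,n4,n5} = {n0}; idom=n0
  n7: preds {n3,n4,n5,n6}: {n0,n2,n3} ∩ {n0,n2,n4} ∩ {n0,n2,n4,n5} ∩ {n0,n6} = {n0}; idom=n0

DF walk-up:
  join n2 pred n0: · stop@n0
  join n2 pred n3: n3→n2 stop@n0
  join n6 pred n1: n1 stop@n0
  join n6 pred n5: n5→n4→n2 stop@n0
  join n7 pred n3: n3→n2 stop@n0
  join n7 pred n4: n4→n2 stop@n0
  join n7 pred n5: n5→n4→n2 stop@n0
  join n7 pred n6: n6 stop@n0
  n0 → ∅
  n1 → {n6}
  n2 → {n2,n6,n7}
  n3 → {n2,n7}
  n4 → {n6,n7}
  n5 → {n6,n7}
  n6 → {n7}
  n7 → ∅

DF(n2) = ["n2", "n6", "n7"]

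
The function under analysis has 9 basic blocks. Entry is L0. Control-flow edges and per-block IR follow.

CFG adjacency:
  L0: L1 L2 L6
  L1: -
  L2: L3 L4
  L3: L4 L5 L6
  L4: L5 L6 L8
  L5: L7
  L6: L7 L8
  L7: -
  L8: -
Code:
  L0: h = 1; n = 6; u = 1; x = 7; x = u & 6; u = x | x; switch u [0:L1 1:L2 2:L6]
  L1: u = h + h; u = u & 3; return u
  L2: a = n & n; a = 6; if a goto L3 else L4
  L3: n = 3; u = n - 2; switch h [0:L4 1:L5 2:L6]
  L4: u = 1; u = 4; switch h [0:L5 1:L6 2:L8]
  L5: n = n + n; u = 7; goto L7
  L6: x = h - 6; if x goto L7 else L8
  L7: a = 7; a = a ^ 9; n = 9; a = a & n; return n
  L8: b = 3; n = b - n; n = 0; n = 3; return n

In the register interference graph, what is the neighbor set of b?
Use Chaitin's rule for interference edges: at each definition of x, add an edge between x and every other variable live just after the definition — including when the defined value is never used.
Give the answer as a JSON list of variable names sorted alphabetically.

Per-block:
  L0: {h,n,u,x} / ∅
  L1: {u} / {h}
  L2: {a} / {n}
  L3: {n,u} / {h}
  L4: {u} / {h}
  L5: {n,u} / {n}
  L6: {x} / {h}
  L7: {a,n} / ∅
  L8: {b,n} / {n}

Backward fixpoint:
  live L0: ∅→{h,n}
  live L1: {h}→∅
  live L2: {h,n}→{h,n}
  live L3: {h}→{h,n}
  live L4: {h,n}→{h,n}
  live L5: {n}→∅
  live L6: {h,n}→{n}
  live L7: ∅→∅
  live L8: {n}→∅

Interfere edges:
  a: {h,n}
  b: {n}
  h: {a,n,u,x}
  n: {a,b,h,u,x}
  u: {h,n,x}
  x: {h,n,u}

N(b) = ["n"]

Answer: ["n"]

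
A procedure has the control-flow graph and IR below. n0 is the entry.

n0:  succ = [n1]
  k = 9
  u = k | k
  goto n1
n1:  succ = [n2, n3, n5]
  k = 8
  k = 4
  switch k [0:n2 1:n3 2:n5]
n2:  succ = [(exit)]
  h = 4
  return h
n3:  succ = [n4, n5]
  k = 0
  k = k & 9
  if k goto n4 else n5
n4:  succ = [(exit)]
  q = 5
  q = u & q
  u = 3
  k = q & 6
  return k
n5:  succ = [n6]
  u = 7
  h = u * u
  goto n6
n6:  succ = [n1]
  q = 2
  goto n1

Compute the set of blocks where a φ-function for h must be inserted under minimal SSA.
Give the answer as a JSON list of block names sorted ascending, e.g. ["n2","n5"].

Answer: ["n1"]

Derivation:
idom tree: n1←n0 n2←n1 n3←n1 n4←n3 n5←n1 n6←n5
Dom∩ at merges:
  n1: preds {n0,n6}: {n0} ∩ {n0,n1,n5,n6} = {n0}; idom=n0
  n5: preds {n1,n3}: {n0,n1} ∩ {n0,n1,n3} = {n0,n1}; idom=n1

DF walk-up:
  n1←n0: walk · to n0
  n1←n6: walk n6→n5→n1 to n0
  n5←n1: walk · to n1
  n5←n3: walk n3 to n1
  n0: DF=∅
  n1: DF={n1}
  n2: DF=∅
  n3: DF={n5}
  n4: DF=∅
  n5: DF={n1}
  n6: DF={n1}

φ for h: defs {n2,n5}
  DF⁺ = {n1}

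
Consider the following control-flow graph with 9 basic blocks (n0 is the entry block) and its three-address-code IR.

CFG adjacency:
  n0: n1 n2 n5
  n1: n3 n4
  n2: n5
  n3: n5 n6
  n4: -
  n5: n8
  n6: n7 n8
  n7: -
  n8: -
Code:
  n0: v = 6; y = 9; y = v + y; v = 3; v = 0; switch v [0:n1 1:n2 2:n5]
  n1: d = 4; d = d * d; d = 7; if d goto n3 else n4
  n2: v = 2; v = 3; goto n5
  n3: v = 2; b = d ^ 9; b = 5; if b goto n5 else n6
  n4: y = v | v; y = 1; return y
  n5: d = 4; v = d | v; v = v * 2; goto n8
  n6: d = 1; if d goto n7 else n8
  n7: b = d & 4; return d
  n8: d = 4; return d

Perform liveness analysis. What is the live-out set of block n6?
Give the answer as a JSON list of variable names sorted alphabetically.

Block summaries:
  n0 def {v,y} use ∅
  n1 def {d} use ∅
  n2 def {v} use ∅
  n3 def {b,v} use {d}
  n4 def {y} use {v}
  n5 def {d,v} use {v}
  n6 def {d} use ∅
  n7 def {b} use {d}
  n8 def {d} use ∅

Backward fixpoint:
  live n0: ∅→{v}
  live n1: {v}→{d,v}
  live n2: ∅→{v}
  live n3: {d}→{v}
  live n4: {v}→∅
  live n5: {v}→∅
  live n6: ∅→{d}
  live n7: {d}→∅
  live n8: ∅→∅

live-out(n6) = ["d"]

Answer: ["d"]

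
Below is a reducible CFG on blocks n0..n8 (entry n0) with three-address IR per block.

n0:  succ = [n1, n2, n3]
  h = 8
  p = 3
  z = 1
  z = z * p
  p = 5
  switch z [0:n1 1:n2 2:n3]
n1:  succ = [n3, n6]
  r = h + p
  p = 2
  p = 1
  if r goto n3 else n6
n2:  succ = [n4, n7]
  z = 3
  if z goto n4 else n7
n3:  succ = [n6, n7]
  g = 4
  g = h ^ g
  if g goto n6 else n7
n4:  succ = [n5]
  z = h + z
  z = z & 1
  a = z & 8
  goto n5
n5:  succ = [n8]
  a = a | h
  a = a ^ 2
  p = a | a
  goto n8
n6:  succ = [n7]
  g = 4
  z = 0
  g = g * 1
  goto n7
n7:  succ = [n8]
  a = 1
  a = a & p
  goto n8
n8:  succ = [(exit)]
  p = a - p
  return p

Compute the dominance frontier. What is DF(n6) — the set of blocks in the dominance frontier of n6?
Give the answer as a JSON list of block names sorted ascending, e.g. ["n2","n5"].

idom tree: n1←n0 n2←n0 n3←n0 n4←n2 n5←n4 n6←n0 n7←n0 n8←n0
Join-block Dom:
  n3: preds {n0,n1}: {n0} ∩ {n0,n1} = {n0}; idom=n0
  n6: preds {n1,n3}: {n0,n1} ∩ {n0,n3} = {n0}; idom=n0
  n7: preds {n2,n3,n6}: {n0,n2} ∩ {n0,n3} ∩ {n0,n6} = {n0}; idom=n0
  n8: preds {n5,n7}: {n0,n2,n4,n5} ∩ {n0,n7} = {n0}; idom=n0

Frontier:
  n3←n0: walk · to n0
  n3←n1: walk n1 to n0
  n6←n1: walk n1 to n0
  n6←n3: walk n3 to n0
  n7←n2: walk n2 to n0
  n7←n3: walk n3 to n0
  n7←n6: walk n6 to n0
  n8←n5: walk n5→n4→n2 to n0
  n8←n7: walk n7 to n0
  DF(n0)=∅
  DF(n1)={n3,n6}
  DF(n2)={n7,n8}
  DF(n3)={n6,n7}
  DF(n4)={n8}
  DF(n5)={n8}
  DF(n6)={n7}
  DF(n7)={n8}
  DF(n8)=∅

DF(n6) = ["n7"]

Answer: ["n7"]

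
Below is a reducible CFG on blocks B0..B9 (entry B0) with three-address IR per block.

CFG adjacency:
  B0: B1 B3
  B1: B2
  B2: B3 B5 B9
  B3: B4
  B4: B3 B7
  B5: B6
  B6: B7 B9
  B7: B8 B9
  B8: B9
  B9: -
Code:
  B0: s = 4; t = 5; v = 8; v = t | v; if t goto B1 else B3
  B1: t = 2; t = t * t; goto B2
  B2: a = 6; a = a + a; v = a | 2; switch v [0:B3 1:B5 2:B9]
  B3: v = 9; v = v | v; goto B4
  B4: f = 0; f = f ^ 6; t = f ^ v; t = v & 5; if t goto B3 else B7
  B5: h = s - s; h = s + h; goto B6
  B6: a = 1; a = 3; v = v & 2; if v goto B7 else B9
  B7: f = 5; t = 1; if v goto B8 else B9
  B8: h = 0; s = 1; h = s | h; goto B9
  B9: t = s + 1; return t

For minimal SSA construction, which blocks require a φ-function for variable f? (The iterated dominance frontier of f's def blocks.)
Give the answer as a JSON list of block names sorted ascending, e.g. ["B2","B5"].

idom tree: B1←B0 B2←B1 B3←B0 B4←B3 B5←B2 B6←B5 B7←B0 B8←B7 B9←B0
Join-block Dom:
  B3: preds {B0,B2,B4}: {B0} ∩ {B0,B1,B2} ∩ {B0,B3,B4} = {B0}; idom=B0
  B7: preds {B4,B6}: {B0,B3,B4} ∩ {B0,B1,B2,B5,B6} = {B0}; idom=B0
  B9: preds {B2,B6,B7,B8}: {B0,B1,B2} ∩ {B0,B1,B2,B5,B6} ∩ {B0,B7} ∩ {B0,B7,B8} = {B0}; idom=B0

DF walk-up:
  B3←B0: walk · to B0
  B3←B2: walk B2→B1 to B0
  B3←B4: walk B4→B3 to B0
  B7←B4: walk B4→B3 to B0
  B7←B6: walk B6→B5→B2→B1 to B0
  B9←B2: walk B2→B1 to B0
  B9←B6: walk B6→B5→B2→B1 to B0
  B9←B7: walk B7 to B0
  B9←B8: walk B8→B7 to B0
  B0 → ∅
  B1 → {B3,B7,B9}
  B2 → {B3,B7,B9}
  B3 → {B3,B7}
  B4 → {B3,B7}
  B5 → {B7,B9}
  B6 → {B7,B9}
  B7 → {B9}
  B8 → {B9}
  B9 → ∅

φ for f: defs {B4,B7}
  DF⁺ = {B3,B7,B9}

Answer: ["B3", "B7", "B9"]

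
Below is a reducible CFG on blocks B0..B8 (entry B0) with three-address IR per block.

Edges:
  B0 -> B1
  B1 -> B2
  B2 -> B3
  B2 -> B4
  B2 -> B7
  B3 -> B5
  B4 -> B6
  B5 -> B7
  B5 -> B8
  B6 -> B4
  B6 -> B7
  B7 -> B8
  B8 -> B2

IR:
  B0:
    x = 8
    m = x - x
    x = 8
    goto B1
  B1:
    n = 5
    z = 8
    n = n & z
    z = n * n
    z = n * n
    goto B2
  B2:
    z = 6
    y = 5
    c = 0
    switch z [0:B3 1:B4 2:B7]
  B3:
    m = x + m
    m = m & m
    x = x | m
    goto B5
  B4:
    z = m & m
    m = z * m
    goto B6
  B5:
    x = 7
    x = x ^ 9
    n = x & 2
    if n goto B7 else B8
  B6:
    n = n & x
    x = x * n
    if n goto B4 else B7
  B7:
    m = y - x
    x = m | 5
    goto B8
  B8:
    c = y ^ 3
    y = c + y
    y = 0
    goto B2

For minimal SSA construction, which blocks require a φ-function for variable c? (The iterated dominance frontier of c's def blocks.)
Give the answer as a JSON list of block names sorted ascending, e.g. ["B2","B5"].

Answer: ["B2"]

Analysis:
idom tree: B1←B0 B2←B1 B3←B2 B4←B2 B5←B3 B6←B4 B7←B2 B8←B2
Dom at joins:
  B2: preds {B1,B8}: {B0,B1} ∩ {B0,B1,B2,B8} = {B0,B1}; idom=B1
  B4: preds {B2,B6}: {B0,B1,B2} ∩ {B0,B1,B2,B4,B6} = {B0,B1,B2}; idom=B2
  B7: preds {B2,B5,B6}: {B0,B1,B2} ∩ {B0,B1,B2,B3,B5} ∩ {B0,B1,B2,B4,B6} = {B0,B1,B2}; idom=B2
  B8: preds {B5,B7}: {B0,B1,B2,B3,B5} ∩ {B0,B1,B2,B7} = {B0,B1,B2}; idom=B2

DF walk-up:
  B2←B1: walk · to B1
  B2←B8: walk B8→B2 to B1
  B4←B2: walk · to B2
  B4←B6: walk B6→B4 to B2
  B7←B2: walk · to B2
  B7←B5: walk B5→B3 to B2
  B7←B6: walk B6→B4 to B2
  B8←B5: walk B5→B3 to B2
  B8←B7: walk B7 to B2
  B0: DF=∅
  B1: DF=∅
  B2: DF={B2}
  B3: DF={B7,B8}
  B4: DF={B4,B7}
  B5: DF={B7,B8}
  B6: DF={B4,B7}
  B7: DF={B8}
  B8: DF={B2}

φ for c: defs {B2,B8}
  DF⁺ = {B2}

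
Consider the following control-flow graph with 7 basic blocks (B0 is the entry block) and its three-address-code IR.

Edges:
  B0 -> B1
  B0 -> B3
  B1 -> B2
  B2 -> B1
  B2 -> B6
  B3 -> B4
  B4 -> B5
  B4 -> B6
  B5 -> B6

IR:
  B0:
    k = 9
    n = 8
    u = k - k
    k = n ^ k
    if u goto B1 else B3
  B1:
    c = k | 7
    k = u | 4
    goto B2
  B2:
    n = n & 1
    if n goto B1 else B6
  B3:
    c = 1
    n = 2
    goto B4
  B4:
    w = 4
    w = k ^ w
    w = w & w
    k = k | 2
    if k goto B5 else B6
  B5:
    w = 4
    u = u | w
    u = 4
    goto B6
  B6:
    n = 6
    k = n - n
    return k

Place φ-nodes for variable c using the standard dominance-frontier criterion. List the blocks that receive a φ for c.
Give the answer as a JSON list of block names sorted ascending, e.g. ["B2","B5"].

idom tree: B1←B0 B2←B1 B3←B0 B4←B3 B5←B4 B6←B0
Join-block Dom:
  B1: preds {B0,B2}: {B0} ∩ {B0,B1,B2} = {B0}; idom=B0
  B6: preds {B2,B4,B5}: {B0,B1,B2} ∩ {B0,B3,B4} ∩ {B0,B3,B4,B5} = {B0}; idom=B0

Frontier:
  join B1 pred B0: · stop@B0
  join B1 pred B2: B2→B1 stop@B0
  join B6 pred B2: B2→B1 stop@B0
  join B6 pred B4: B4→B3 stop@B0
  join B6 pred B5: B5→B4→B3 stop@B0
  B0: DF=∅
  B1: DF={B1,B6}
  B2: DF={B1,B6}
  B3: DF={B6}
  B4: DF={B6}
  B5: DF={B6}
  B6: DF=∅

φ for c: defs {B1,B3}
  DF⁺ = {B1,B6}

Answer: ["B1", "B6"]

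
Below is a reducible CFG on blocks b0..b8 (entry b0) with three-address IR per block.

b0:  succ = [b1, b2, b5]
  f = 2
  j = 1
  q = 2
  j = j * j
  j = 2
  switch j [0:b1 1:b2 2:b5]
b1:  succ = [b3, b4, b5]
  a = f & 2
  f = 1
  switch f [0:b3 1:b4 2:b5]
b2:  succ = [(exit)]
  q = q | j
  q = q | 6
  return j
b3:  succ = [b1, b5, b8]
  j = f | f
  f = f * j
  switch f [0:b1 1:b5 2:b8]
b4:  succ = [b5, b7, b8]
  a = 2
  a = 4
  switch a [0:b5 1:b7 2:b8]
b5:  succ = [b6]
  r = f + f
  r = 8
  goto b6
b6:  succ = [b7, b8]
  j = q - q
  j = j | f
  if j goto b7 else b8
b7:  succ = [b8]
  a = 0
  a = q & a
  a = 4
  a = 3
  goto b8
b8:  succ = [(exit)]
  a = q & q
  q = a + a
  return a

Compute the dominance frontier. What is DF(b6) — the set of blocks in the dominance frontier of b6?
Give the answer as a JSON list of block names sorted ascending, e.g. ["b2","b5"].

idom tree: b1←b0 b2←b0 b3←b1 b4←b1 b5←b0 b6←b5 b7←b0 b8←b0
Dom∩ at merges:
  b1: preds {b0,b3}: {b0} ∩ {b0,b1,b3} = {b0}; idom=b0
  b5: preds {b0,b1,b3,b4}: {b0} ∩ {b0,b1} ∩ {b0,b1,b3} ∩ {b0,b1,b4} = {b0}; idom=b0
  b7: preds {b4,b6}: {b0,b1,b4} ∩ {b0,b5,b6} = {b0}; idom=b0
  b8: preds {b3,b4,b6,b7}: {b0,b1,b3} ∩ {b0,b1,b4} ∩ {b0,b5,b6} ∩ {b0,b7} = {b0}; idom=b0

DF derivation:
  join b1 pred b0: · stop@b0
  join b1 pred b3: b3→b1 stop@b0
  join b5 pred b0: · stop@b0
  join b5 pred b1: b1 stop@b0
  join b5 pred b3: b3→b1 stop@b0
  join b5 pred b4: b4→b1 stop@b0
  join b7 pred b4: b4→b1 stop@b0
  join b7 pred b6: b6→b5 stop@b0
  join b8 pred b3: b3→b1 stop@b0
  join b8 pred b4: b4→b1 stop@b0
  join b8 pred b6: b6→b5 stop@b0
  join b8 pred b7: b7 stop@b0
  DF(b0)=∅
  DF(b1)={b1,b5,b7,b8}
  DF(b2)=∅
  DF(b3)={b1,b5,b8}
  DF(b4)={b5,b7,b8}
  DF(b5)={b7,b8}
  DF(b6)={b7,b8}
  DF(b7)={b8}
  DF(b8)=∅

DF(b6) = ["b7", "b8"]

Answer: ["b7", "b8"]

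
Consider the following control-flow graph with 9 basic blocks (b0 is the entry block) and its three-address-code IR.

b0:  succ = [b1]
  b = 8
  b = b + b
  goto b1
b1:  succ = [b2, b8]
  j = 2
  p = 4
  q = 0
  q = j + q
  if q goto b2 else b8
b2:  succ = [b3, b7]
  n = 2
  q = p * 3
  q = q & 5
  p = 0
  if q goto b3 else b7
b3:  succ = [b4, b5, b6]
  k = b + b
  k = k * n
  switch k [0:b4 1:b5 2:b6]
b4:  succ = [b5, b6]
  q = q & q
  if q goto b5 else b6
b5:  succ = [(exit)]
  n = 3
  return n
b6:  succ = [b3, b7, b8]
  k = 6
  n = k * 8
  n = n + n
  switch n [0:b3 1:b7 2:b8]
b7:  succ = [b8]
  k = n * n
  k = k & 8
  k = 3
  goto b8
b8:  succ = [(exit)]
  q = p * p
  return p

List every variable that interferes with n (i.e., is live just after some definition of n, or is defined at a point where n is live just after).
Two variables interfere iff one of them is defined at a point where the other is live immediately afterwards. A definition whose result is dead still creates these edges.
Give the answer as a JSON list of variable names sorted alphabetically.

def/use:
  b0: def={b} ue=∅
  b1: def={j,p,q} ue=∅
  b2: def={n,p,q} ue={p}
  b3: def={k} ue={b,n}
  b4: def={q} ue={q}
  b5: def={n} ue=∅
  b6: def={k,n} ue=∅
  b7: def={k} ue={n}
  b8: def={q} ue={p}

Live sets:
  b0: in=∅ out={b}
  b1: in={b} out={b,p}
  b2: in={b,p} out={b,n,p,q}
  b3: in={b,n,p,q} out={b,p,q}
  b4: in={b,p,q} out={b,p,q}
  b5: in=∅ out=∅
  b6: in={b,p,q} out={b,n,p,q}
  b7: in={n,p} out={p}
  b8: in={p} out=∅

Interference:
  b — {j,k,n,p,q}
  j — {b,p,q}
  k — {b,n,p,q}
  n — {b,k,p,q}
  p — {b,j,k,n,q}
  q — {b,j,k,n,p}

N(n) = ["b", "k", "p", "q"]

Answer: ["b", "k", "p", "q"]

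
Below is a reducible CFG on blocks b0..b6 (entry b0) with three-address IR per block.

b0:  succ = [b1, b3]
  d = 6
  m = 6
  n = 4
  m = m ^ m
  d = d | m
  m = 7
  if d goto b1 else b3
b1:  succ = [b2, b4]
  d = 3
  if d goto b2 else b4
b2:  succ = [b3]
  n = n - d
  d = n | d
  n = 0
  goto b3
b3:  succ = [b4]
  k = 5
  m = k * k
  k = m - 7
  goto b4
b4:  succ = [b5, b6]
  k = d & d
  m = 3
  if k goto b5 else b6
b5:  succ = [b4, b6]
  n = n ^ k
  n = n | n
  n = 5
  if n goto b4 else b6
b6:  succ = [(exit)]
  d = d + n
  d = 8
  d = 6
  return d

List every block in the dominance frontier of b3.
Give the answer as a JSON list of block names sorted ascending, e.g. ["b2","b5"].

Answer: ["b4"]

Analysis:
idom tree: b1←b0 b2←b1 b3←b0 b4←b0 b5←b4 b6←b4
Join-block Dom:
  b3: preds {b0,b2}: {b0} ∩ {b0,b1,b2} = {b0}; idom=b0
  b4: preds {b1,b3,b5}: {b0,b1} ∩ {b0,b3} ∩ {b0,b4,b5} = {b0}; idom=b0
  b6: preds {b4,b5}: {b0,b4} ∩ {b0,b4,b5} = {b0,b4}; idom=b4

DF walk-up:
  b3←b0: walk · to b0
  b3←b2: walk b2→b1 to b0
  b4←b1: walk b1 to b0
  b4←b3: walk b3 to b0
  b4←b5: walk b5→b4 to b0
  b6←b4: walk · to b4
  b6←b5: walk b5 to b4
  b0: DF=∅
  b1: DF={b3,b4}
  b2: DF={b3}
  b3: DF={b4}
  b4: DF={b4}
  b5: DF={b4,b6}
  b6: DF=∅

DF(b3) = ["b4"]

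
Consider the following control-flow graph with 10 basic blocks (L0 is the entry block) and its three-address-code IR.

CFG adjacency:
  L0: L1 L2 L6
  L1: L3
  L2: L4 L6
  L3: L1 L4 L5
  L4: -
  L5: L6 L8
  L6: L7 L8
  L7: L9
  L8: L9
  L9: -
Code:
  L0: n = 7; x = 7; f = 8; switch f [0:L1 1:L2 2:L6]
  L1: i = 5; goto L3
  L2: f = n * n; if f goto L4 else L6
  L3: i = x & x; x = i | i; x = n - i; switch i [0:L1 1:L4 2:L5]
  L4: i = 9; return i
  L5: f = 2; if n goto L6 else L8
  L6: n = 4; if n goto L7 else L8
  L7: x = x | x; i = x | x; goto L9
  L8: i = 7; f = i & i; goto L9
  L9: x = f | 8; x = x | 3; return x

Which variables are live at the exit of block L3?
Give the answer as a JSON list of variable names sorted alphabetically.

Answer: ["n", "x"]

Analysis:
Per-block:
  L0: {f,n,x} / ∅
  L1: {i} / ∅
  L2: {f} / {n}
  L3: {i,x} / {n,x}
  L4: {i} / ∅
  L5: {f} / {n}
  L6: {n} / ∅
  L7: {i,x} / {x}
  L8: {f,i} / ∅
  L9: {x} / {f}

Live sets:
  L0: in=∅ out={f,n,x}
  L1: in={n,x} out={n,x}
  L2: in={n,x} out={f,x}
  L3: in={n,x} out={n,x}
  L4: in=∅ out=∅
  L5: in={n,x} out={f,x}
  L6: in={f,x} out={f,x}
  L7: in={f,x} out={f}
  L8: in=∅ out={f}
  L9: in={f} out=∅

live-out(L3) = ["n", "x"]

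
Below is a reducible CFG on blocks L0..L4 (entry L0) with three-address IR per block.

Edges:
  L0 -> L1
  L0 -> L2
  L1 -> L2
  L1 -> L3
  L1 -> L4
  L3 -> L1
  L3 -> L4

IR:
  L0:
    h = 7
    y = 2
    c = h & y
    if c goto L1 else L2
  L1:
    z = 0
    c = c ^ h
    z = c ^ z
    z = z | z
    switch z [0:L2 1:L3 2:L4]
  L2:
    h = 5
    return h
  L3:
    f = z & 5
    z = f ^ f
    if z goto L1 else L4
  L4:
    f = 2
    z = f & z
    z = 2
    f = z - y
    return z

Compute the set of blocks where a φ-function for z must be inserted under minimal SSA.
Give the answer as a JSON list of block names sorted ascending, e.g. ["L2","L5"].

Answer: ["L1", "L2", "L4"]

Working:
idom tree: L1←L0 L2←L0 L3←L1 L4←L1
Join-block Dom:
  L1: preds {L0,L3}: {L0} ∩ {L0,L1,L3} = {L0}; idom=L0
  L2: preds {L0,L1}: {L0} ∩ {L0,L1} = {L0}; idom=L0
  L4: preds {L1,L3}: {L0,L1} ∩ {L0,L1,L3} = {L0,L1}; idom=L1

DF walk-up:
  L1←L0: walk · to L0
  L1←L3: walk L3→L1 to L0
  L2←L0: walk · to L0
  L2←L1: walk L1 to L0
  L4←L1: walk · to L1
  L4←L3: walk L3 to L1
  DF(L0)=∅
  DF(L1)={L1,L2}
  DF(L2)=∅
  DF(L3)={L1,L4}
  DF(L4)=∅

φ for z: defs {L1,L3,L4}
  DF⁺ = {L1,L2,L4}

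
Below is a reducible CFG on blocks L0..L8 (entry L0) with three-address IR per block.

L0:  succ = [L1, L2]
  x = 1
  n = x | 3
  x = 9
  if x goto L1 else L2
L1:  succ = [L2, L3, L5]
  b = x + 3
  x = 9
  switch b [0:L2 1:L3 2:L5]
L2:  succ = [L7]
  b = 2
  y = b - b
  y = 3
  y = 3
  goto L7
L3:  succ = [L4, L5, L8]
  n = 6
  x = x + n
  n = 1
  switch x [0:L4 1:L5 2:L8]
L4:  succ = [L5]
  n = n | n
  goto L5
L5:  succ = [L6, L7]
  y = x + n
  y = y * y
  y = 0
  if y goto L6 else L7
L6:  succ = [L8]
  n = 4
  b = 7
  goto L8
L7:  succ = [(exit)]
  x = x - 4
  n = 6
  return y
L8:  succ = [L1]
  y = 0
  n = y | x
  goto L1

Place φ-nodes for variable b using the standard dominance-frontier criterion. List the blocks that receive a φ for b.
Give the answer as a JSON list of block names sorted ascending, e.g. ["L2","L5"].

idom tree: L1←L0 L2←L0 L3←L1 L4←L3 L5←L1 L6←L5 L7←L0 L8←L1
Dom at joins:
  L1: preds {L0,L8}: {L0} ∩ {L0,L1,L8} = {L0}; idom=L0
  L2: preds {L0,L1}: {L0} ∩ {L0,L1} = {L0}; idom=L0
  L5: preds {L1,L3,L4}: {L0,L1} ∩ {L0,L1,L3} ∩ {L0,L1,L3,L4} = {L0,L1}; idom=L1
  L7: preds {L2,L5}: {L0,L2} ∩ {L0,L1,L5} = {L0}; idom=L0
  L8: preds {L3,L6}: {L0,L1,L3} ∩ {L0,L1,L5,L6} = {L0,L1}; idom=L1

DF walk-up:
  L1←L0: walk · to L0
  L1←L8: walk L8→L1 to L0
  L2←L0: walk · to L0
  L2←L1: walk L1 to L0
  L5←L1: walk · to L1
  L5←L3: walk L3 to L1
  L5←L4: walk L4→L3 to L1
  L7←L2: walk L2 to L0
  L7←L5: walk L5→L1 to L0
  L8←L3: walk L3 to L1
  L8←L6: walk L6→L5 to L1
  L0 → ∅
  L1 → {L1,L2,L7}
  L2 → {L7}
  L3 → {L5,L8}
  L4 → {L5}
  L5 → {L7,L8}
  L6 → {L8}
  L7 → ∅
  L8 → {L1}

φ for b: defs {L1,L2,L6}
  DF⁺ = {L1,L2,L7,L8}

Answer: ["L1", "L2", "L7", "L8"]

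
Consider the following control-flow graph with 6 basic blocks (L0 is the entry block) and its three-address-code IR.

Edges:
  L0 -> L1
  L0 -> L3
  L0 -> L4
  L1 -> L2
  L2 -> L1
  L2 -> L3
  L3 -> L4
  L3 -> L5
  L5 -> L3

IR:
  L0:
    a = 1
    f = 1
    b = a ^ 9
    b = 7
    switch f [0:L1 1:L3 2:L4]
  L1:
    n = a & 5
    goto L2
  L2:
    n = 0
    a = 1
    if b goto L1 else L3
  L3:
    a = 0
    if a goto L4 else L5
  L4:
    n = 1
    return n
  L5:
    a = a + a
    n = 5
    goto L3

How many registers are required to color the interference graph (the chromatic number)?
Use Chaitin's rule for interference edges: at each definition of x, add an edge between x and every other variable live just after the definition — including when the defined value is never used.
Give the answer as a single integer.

Answer: 3

Working:
Per-block:
  L0 def {a,b,f} use ∅
  L1 def {n} use {a}
  L2 def {a,n} use {b}
  L3 def {a} use ∅
  L4 def {n} use ∅
  L5 def {a,n} use {a}

Live sets:
  live L0: ∅→{a,b}
  live L1: {a,b}→{b}
  live L2: {b}→{a,b}
  live L3: ∅→{a}
  live L4: ∅→∅
  live L5: {a}→∅

Interfere edges:
  a↔{b,f}
  b↔{a,f,n}
  f↔{a,b}
  n↔{b}

Registers:
  clique {a,b,f} ⇒ need ≥ 3
  assign a→c1 b→c0 f→c2 n→c1 — no edge inside a register ⇒ χ ≤ 3
  χ = 3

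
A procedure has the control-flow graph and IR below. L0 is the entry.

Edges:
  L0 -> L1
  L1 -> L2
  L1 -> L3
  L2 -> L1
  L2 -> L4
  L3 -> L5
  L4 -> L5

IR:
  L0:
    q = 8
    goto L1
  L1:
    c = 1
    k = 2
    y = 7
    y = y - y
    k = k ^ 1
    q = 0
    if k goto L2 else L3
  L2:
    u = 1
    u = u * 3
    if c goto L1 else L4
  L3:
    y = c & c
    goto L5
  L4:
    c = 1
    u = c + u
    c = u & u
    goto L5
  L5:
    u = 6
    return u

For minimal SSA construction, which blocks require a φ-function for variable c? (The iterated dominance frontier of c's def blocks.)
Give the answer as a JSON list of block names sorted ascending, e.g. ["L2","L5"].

Answer: ["L1", "L5"]

Working:
idom tree: L1←L0 L2←L1 L3←L1 L4←L2 L5←L1
Join-block Dom:
  L1: preds {L0,L2}: {L0} ∩ {L0,L1,L2} = {L0}; idom=L0
  L5: preds {L3,L4}: {L0,L1,L3} ∩ {L0,L1,L2,L4} = {L0,L1}; idom=L1

DF derivation:
  join L1 pred L0: · stop@L0
  join L1 pred L2: L2→L1 stop@L0
  join L5 pred L3: L3 stop@L1
  join L5 pred L4: L4→L2 stop@L1
  L0: DF=∅
  L1: DF={L1}
  L2: DF={L1,L5}
  L3: DF={L5}
  L4: DF={L5}
  L5: DF=∅

φ for c: defs {L1,L4}
  DF⁺ = {L1,L5}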